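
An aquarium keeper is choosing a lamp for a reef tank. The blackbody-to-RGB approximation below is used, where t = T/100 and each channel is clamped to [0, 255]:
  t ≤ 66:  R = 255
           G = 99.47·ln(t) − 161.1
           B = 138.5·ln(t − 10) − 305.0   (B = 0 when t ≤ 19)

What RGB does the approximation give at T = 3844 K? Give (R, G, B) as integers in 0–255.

(255, 202, 159)

t = 3844/100 = 38.44; the t ≤ 66 branch applies.
R = 255 by definition for t ≤ 66.
G = 99.47·ln 38.44 − 161.1 = 99.47·3.6491 − 161.1 = 201.876.
B = 138.5·ln(38.44 − 10) − 305.0 = 138.5·ln 28.44 − 305.0 = 138.5·3.3478 − 305.0 = 158.670.
Rounded: (255, 202, 159).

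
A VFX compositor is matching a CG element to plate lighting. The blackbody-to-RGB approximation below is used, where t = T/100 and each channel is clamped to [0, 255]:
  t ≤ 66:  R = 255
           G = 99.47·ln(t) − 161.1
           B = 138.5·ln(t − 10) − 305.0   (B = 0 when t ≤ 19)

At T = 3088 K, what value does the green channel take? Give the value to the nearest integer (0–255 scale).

180

t = 3088/100 = 30.88; the t ≤ 66 branch applies.
G = 99.47·ln 30.88 − 161.1 = 99.47·3.4301 − 161.1 = 180.093.
Rounded: 180.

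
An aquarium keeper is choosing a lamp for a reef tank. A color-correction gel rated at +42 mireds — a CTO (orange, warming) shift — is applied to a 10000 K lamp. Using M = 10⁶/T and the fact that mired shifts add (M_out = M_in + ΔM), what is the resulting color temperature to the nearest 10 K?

7040 K

M_in = 10⁶/10000 = 100.00 mireds.
M_out = 100.00 + (+42) = 142.00 mireds.
T_out = 10⁶/142.00 = 7042.3 K → 7040 K.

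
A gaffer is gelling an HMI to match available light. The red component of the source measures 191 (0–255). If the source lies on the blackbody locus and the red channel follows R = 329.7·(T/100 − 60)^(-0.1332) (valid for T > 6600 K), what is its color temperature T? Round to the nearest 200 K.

12000 K

(t − 60)^(-0.1332) = 191/329.7 = 0.57931.
t − 60 = 0.57931^(1/-0.1332) = 0.57931^(-7.508) = 60.245, so t = 120.245.
T = 100·t = 12025 K → 12000 K to the nearest 200 K.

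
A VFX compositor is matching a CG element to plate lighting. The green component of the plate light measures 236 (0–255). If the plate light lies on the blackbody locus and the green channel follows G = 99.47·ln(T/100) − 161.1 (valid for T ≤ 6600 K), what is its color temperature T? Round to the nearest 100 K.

ln t = (236 + 161.1) / 99.47 = 3.9922.
t = e^3.9922 = 54.172.
T = 100·t = 5417 K → 5400 K to the nearest 100 K.

5400 K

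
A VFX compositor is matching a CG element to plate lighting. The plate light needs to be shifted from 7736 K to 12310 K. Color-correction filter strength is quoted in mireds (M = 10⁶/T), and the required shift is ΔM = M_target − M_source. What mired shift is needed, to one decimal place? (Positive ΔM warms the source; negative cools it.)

M_source = 10⁶/7736 = 129.266; M_target = 10⁶/12310 = 81.235.
ΔM = 81.235 − 129.266 = -48.031 → -48.0 mireds, a cooling shift.

-48.0 mireds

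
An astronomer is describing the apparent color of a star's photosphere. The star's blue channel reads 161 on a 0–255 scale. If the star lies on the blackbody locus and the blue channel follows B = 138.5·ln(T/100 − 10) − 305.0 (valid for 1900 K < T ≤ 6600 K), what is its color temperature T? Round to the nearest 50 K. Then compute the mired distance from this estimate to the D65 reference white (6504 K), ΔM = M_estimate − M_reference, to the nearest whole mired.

+103 mireds

ln(t − 10) = (161 + 305.0) / 138.5 = 3.3646.
t − 10 = e^3.3646 = 28.923, so t = 38.923.
T = 100·t = 3892 K → 3900 K to the nearest 50 K.
M_estimate = 10⁶/3900 = 256.41; M_reference = 10⁶/6504 = 153.75.
ΔM = 256.41 − 153.75 = 102.66 → +103 mireds.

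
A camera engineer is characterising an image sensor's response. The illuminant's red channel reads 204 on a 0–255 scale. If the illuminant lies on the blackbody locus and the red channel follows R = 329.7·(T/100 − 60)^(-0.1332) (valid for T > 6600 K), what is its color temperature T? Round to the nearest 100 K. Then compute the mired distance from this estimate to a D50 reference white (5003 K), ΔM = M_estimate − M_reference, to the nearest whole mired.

-97 mireds

(t − 60)^(-0.1332) = 204/329.7 = 0.61874.
t − 60 = 0.61874^(1/-0.1332) = 0.61874^(-7.508) = 36.748, so t = 96.748.
T = 100·t = 9675 K → 9700 K to the nearest 100 K.
M_estimate = 10⁶/9700 = 103.09; M_reference = 10⁶/5003 = 199.88.
ΔM = 103.09 − 199.88 = -96.79 → -97 mireds.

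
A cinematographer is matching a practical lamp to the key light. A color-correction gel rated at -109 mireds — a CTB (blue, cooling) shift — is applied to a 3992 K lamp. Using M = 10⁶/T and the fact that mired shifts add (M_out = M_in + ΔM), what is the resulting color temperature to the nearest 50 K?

7050 K

M_in = 10⁶/3992 = 250.50 mireds.
M_out = 250.50 + (-109) = 141.50 mireds.
T_out = 10⁶/141.50 = 7067.1 K → 7050 K.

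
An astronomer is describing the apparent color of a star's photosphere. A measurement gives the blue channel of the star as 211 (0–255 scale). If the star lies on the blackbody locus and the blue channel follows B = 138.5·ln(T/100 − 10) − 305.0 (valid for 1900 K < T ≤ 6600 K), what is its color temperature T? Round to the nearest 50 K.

5150 K

ln(t − 10) = (211 + 305.0) / 138.5 = 3.7256.
t − 10 = e^3.7256 = 41.497, so t = 51.497.
T = 100·t = 5150 K → 5150 K to the nearest 50 K.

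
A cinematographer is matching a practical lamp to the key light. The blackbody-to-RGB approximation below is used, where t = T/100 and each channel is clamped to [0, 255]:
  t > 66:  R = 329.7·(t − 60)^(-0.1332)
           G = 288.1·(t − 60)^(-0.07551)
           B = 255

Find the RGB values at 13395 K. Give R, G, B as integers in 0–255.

R=186, G=208, B=255

t = 13395/100 = 133.95; the t > 66 branch applies.
R = 329.7·(133.95 − 60)^(-0.1332) = 329.7·73.95^(-0.1332) = 329.7·0.56371 = 185.856.
G = 288.1·(133.95 − 60)^(-0.07551) = 288.1·73.95^(-0.07551) = 288.1·0.72256 = 208.171.
B = 255 by definition for t > 66.
Rounded: (186, 208, 255).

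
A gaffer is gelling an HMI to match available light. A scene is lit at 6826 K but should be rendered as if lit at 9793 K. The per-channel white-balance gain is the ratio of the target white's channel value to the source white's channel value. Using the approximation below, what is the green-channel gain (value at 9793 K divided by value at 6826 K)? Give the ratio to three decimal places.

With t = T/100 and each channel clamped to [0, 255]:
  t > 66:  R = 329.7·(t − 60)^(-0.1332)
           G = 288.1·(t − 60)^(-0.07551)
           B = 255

0.891

At 6826 K (t = 68.26):
  G = 288.1·(68.26 − 60)^(-0.07551) = 288.1·8.26^(-0.07551) = 288.1·0.85263 = 245.642.
At 9793 K (t = 97.93):
  G = 288.1·(97.93 − 60)^(-0.07551) = 288.1·37.93^(-0.07551) = 288.1·0.75993 = 218.935.
Gain = 218.935 / 245.642 = 0.8913 → 0.891.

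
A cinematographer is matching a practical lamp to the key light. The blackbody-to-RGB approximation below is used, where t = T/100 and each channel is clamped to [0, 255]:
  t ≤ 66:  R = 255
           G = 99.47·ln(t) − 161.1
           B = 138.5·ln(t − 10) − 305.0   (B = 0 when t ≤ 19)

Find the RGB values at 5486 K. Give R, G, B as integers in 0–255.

R=255, G=237, B=222

t = 5486/100 = 54.86; the t ≤ 66 branch applies.
R = 255 by definition for t ≤ 66.
G = 99.47·ln 54.86 − 161.1 = 99.47·4.0048 − 161.1 = 237.256.
B = 138.5·ln(54.86 − 10) − 305.0 = 138.5·ln 44.86 − 305.0 = 138.5·3.8035 − 305.0 = 221.791.
Rounded: (255, 237, 222).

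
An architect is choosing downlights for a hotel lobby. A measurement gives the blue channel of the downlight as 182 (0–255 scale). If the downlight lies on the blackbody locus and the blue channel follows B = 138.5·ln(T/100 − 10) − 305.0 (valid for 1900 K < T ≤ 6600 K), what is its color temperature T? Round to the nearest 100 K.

4400 K

ln(t − 10) = (182 + 305.0) / 138.5 = 3.5162.
t − 10 = e^3.5162 = 33.658, so t = 43.658.
T = 100·t = 4366 K → 4400 K to the nearest 100 K.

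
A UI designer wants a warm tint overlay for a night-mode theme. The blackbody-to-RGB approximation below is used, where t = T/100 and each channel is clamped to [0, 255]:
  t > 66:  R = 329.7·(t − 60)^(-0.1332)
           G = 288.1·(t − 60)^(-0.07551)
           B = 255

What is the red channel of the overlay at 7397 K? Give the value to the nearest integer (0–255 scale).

232

t = 7397/100 = 73.97; the t > 66 branch applies.
R = 329.7·(73.97 − 60)^(-0.1332) = 329.7·13.97^(-0.1332) = 329.7·0.70382 = 232.049.
Rounded: 232.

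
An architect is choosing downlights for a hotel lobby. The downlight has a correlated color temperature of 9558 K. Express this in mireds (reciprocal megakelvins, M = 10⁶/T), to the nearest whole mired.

M = 10⁶ / 9558 = 104.624 → 105 mireds.

105 mireds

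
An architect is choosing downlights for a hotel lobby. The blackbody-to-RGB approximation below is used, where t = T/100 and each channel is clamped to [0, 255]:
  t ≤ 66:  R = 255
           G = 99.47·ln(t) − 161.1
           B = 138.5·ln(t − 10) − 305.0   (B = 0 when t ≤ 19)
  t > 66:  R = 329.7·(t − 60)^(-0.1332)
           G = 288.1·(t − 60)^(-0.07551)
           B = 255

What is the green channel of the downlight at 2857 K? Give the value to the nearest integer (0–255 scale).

172

t = 2857/100 = 28.57; the t ≤ 66 branch applies.
G = 99.47·ln 28.57 − 161.1 = 99.47·3.3524 − 161.1 = 172.359.
Rounded: 172.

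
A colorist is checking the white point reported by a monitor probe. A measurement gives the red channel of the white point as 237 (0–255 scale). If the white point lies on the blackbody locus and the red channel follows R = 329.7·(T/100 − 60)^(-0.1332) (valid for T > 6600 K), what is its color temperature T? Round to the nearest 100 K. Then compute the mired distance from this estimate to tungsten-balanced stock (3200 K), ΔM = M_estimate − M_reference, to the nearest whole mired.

(t − 60)^(-0.1332) = 237/329.7 = 0.71884.
t − 60 = 0.71884^(1/-0.1332) = 0.71884^(-7.508) = 11.922, so t = 71.922.
T = 100·t = 7192 K → 7200 K to the nearest 100 K.
M_estimate = 10⁶/7200 = 138.89; M_reference = 10⁶/3200 = 312.50.
ΔM = 138.89 − 312.50 = -173.61 → -174 mireds.

-174 mireds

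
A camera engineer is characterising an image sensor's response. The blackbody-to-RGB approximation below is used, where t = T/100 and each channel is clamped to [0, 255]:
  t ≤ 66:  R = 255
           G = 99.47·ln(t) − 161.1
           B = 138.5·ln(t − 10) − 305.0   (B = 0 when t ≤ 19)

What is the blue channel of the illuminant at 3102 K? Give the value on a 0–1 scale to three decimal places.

t = 3102/100 = 31.02; the t ≤ 66 branch applies.
B = 138.5·ln(31.02 − 10) − 305.0 = 138.5·ln 21.02 − 305.0 = 138.5·3.0455 − 305.0 = 116.798.
On a 0–1 scale: 116.798/255 = 0.4580 → 0.458.

0.458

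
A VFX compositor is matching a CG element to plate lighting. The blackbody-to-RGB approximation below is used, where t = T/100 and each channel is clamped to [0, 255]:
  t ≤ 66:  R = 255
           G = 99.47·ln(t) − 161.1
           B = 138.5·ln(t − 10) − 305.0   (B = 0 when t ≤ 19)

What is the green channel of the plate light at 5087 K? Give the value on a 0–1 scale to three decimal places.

t = 5087/100 = 50.87; the t ≤ 66 branch applies.
G = 99.47·ln 50.87 − 161.1 = 99.47·3.9293 − 161.1 = 229.745.
On a 0–1 scale: 229.745/255 = 0.9010 → 0.901.

0.901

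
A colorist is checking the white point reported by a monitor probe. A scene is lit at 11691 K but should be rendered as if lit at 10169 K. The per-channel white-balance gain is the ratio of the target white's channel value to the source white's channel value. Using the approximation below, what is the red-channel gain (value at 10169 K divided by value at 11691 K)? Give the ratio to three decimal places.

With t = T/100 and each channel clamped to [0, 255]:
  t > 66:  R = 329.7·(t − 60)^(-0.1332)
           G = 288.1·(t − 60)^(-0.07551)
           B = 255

1.042

At 11691 K (t = 116.91):
  R = 329.7·(116.91 − 60)^(-0.1332) = 329.7·56.91^(-0.1332) = 329.7·0.58373 = 192.454.
At 10169 K (t = 101.69):
  R = 329.7·(101.69 − 60)^(-0.1332) = 329.7·41.69^(-0.1332) = 329.7·0.60843 = 200.600.
Gain = 200.600 / 192.454 = 1.0423 → 1.042.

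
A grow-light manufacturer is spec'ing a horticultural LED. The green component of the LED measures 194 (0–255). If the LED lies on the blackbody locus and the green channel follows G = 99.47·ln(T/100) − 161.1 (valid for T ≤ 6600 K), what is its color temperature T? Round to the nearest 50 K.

3550 K

ln t = (194 + 161.1) / 99.47 = 3.5699.
t = e^3.5699 = 35.514.
T = 100·t = 3551 K → 3550 K to the nearest 50 K.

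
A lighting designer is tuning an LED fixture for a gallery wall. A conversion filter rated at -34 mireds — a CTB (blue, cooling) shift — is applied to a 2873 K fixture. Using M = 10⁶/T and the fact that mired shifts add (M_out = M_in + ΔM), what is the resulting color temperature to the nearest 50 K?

M_in = 10⁶/2873 = 348.07 mireds.
M_out = 348.07 + (-34) = 314.07 mireds.
T_out = 10⁶/314.07 = 3184.0 K → 3200 K.

3200 K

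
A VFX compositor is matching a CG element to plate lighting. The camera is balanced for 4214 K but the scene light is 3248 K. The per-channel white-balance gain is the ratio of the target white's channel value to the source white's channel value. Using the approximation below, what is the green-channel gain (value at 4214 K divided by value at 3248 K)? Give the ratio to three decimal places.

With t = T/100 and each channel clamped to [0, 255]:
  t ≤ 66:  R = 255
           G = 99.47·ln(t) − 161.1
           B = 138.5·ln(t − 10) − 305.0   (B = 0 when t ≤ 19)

1.140

At 3248 K (t = 32.48):
  G = 99.47·ln 32.48 − 161.1 = 99.47·3.4806 − 161.1 = 185.118.
At 4214 K (t = 42.14):
  G = 99.47·ln 42.14 − 161.1 = 99.47·3.7410 − 161.1 = 211.017.
Gain = 211.017 / 185.118 = 1.1399 → 1.140.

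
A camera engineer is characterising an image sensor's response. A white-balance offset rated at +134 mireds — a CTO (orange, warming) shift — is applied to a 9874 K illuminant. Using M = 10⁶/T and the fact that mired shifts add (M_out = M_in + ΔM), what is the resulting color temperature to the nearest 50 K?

M_in = 10⁶/9874 = 101.28 mireds.
M_out = 101.28 + (+134) = 235.28 mireds.
T_out = 10⁶/235.28 = 4250.3 K → 4250 K.

4250 K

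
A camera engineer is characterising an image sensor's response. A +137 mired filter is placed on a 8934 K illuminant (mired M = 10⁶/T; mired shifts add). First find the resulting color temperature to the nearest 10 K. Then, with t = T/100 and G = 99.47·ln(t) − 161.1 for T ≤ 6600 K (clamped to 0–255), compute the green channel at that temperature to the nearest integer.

206

M_in = 10⁶/8934 = 111.93; M_out = 111.93 + (+137) = 248.93.
T_out = 10⁶/248.93 = 4017.2 K → 4020 K; t = 40.2.
G = 99.47·ln 40.2 − 161.1 = 99.47·3.6939 − 161.1 = 206.329.
Rounded: 206.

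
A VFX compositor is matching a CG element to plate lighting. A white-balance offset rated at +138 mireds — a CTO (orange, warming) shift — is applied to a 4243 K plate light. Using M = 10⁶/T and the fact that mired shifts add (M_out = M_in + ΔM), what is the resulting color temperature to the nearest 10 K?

M_in = 10⁶/4243 = 235.68 mireds.
M_out = 235.68 + (+138) = 373.68 mireds.
T_out = 10⁶/373.68 = 2676.1 K → 2680 K.

2680 K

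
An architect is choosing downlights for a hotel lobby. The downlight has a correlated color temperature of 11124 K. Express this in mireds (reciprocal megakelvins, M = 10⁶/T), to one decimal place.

M = 10⁶ / 11124 = 89.896 → 89.9 mireds.

89.9 mireds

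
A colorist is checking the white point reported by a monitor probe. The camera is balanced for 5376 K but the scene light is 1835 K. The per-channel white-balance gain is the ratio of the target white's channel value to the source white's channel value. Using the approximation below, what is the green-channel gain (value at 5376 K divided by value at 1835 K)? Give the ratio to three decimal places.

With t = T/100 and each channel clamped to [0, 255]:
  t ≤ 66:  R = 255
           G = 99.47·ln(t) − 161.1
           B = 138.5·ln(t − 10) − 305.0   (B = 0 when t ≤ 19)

At 1835 K (t = 18.35):
  G = 99.47·ln 18.35 − 161.1 = 99.47·2.9096 − 161.1 = 128.321.
At 5376 K (t = 53.76):
  G = 99.47·ln 53.76 − 161.1 = 99.47·3.9845 − 161.1 = 235.241.
Gain = 235.241 / 128.321 = 1.8332 → 1.833.

1.833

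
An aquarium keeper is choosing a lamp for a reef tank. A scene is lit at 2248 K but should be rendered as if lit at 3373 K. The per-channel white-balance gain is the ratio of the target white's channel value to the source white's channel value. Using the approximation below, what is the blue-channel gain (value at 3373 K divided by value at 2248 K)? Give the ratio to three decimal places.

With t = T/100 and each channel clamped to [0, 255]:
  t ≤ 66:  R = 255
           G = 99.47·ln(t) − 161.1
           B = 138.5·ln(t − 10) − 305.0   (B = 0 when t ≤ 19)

2.996

At 2248 K (t = 22.48):
  B = 138.5·ln(22.48 − 10) − 305.0 = 138.5·ln 12.48 − 305.0 = 138.5·2.5241 − 305.0 = 44.592.
At 3373 K (t = 33.73):
  B = 138.5·ln(33.73 − 10) − 305.0 = 138.5·ln 23.73 − 305.0 = 138.5·3.1667 − 305.0 = 133.593.
Gain = 133.593 / 44.592 = 2.9959 → 2.996.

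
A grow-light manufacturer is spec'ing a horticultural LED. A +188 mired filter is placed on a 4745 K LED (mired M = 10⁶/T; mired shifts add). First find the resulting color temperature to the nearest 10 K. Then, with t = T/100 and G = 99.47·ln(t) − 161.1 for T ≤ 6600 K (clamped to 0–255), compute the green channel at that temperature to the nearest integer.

159

M_in = 10⁶/4745 = 210.75; M_out = 210.75 + (+188) = 398.75.
T_out = 10⁶/398.75 = 2507.8 K → 2510 K; t = 25.1.
G = 99.47·ln 25.1 − 161.1 = 99.47·3.2229 − 161.1 = 159.479.
Rounded: 159.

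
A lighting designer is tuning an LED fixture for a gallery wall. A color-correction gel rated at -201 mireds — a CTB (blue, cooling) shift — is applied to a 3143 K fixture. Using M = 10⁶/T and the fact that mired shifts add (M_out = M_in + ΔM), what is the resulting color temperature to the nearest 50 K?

8550 K

M_in = 10⁶/3143 = 318.17 mireds.
M_out = 318.17 + (-201) = 117.17 mireds.
T_out = 10⁶/117.17 = 8534.8 K → 8550 K.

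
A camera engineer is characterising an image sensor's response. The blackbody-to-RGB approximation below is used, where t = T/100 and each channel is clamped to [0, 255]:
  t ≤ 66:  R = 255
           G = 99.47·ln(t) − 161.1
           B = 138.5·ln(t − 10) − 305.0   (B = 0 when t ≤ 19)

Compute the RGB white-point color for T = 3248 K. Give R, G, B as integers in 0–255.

R=255, G=185, B=126

t = 3248/100 = 32.48; the t ≤ 66 branch applies.
R = 255 by definition for t ≤ 66.
G = 99.47·ln 32.48 − 161.1 = 99.47·3.4806 − 161.1 = 185.118.
B = 138.5·ln(32.48 − 10) − 305.0 = 138.5·ln 22.48 − 305.0 = 138.5·3.1126 − 305.0 = 126.099.
Rounded: (255, 185, 126).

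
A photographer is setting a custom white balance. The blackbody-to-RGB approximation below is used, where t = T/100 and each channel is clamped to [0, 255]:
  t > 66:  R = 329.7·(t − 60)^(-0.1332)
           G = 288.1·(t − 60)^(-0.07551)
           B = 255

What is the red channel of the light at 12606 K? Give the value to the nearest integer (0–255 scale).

189

t = 12606/100 = 126.06; the t > 66 branch applies.
R = 329.7·(126.06 − 60)^(-0.1332) = 329.7·66.06^(-0.1332) = 329.7·0.57225 = 188.670.
Rounded: 189.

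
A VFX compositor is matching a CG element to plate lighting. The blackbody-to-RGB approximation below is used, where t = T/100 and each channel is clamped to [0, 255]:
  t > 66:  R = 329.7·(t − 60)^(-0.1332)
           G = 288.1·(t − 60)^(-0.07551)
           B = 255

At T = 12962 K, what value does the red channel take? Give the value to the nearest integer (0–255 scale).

t = 12962/100 = 129.62; the t > 66 branch applies.
R = 329.7·(129.62 − 60)^(-0.1332) = 329.7·69.62^(-0.1332) = 329.7·0.56826 = 187.356.
Rounded: 187.

187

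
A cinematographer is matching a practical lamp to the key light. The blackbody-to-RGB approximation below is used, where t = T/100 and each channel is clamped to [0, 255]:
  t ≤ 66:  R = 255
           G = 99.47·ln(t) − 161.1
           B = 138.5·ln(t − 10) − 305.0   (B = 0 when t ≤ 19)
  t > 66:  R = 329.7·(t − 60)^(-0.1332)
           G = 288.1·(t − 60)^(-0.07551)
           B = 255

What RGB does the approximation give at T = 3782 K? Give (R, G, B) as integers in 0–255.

(255, 200, 156)

t = 3782/100 = 37.82; the t ≤ 66 branch applies.
R = 255 by definition for t ≤ 66.
G = 99.47·ln 37.82 − 161.1 = 99.47·3.6328 − 161.1 = 200.258.
B = 138.5·ln(37.82 − 10) − 305.0 = 138.5·ln 27.82 − 305.0 = 138.5·3.3258 − 305.0 = 155.617.
Rounded: (255, 200, 156).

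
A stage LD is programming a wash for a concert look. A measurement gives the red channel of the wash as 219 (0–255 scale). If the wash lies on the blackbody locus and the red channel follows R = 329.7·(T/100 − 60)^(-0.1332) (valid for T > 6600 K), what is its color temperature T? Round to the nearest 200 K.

(t − 60)^(-0.1332) = 219/329.7 = 0.66424.
t − 60 = 0.66424^(1/-0.1332) = 0.66424^(-7.508) = 21.572, so t = 81.572.
T = 100·t = 8157 K → 8200 K to the nearest 200 K.

8200 K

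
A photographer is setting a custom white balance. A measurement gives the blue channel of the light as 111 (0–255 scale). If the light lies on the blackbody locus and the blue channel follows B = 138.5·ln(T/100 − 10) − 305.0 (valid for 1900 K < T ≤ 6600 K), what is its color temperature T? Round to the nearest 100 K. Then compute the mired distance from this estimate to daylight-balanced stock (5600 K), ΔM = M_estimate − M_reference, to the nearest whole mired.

ln(t − 10) = (111 + 305.0) / 138.5 = 3.0036.
t − 10 = e^3.0036 = 20.158, so t = 30.158.
T = 100·t = 3016 K → 3000 K to the nearest 100 K.
M_estimate = 10⁶/3000 = 333.33; M_reference = 10⁶/5600 = 178.57.
ΔM = 333.33 − 178.57 = 154.76 → +155 mireds.

+155 mireds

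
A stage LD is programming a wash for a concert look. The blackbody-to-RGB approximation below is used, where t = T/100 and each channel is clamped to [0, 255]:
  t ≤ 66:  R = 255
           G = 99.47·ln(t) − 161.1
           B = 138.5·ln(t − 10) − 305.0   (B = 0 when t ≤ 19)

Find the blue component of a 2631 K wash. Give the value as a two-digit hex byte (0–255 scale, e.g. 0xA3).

0x52

t = 2631/100 = 26.31; the t ≤ 66 branch applies.
B = 138.5·ln(26.31 − 10) − 305.0 = 138.5·ln 16.31 − 305.0 = 138.5·2.7918 − 305.0 = 81.661.
Rounded: 82; in hex, 0x52.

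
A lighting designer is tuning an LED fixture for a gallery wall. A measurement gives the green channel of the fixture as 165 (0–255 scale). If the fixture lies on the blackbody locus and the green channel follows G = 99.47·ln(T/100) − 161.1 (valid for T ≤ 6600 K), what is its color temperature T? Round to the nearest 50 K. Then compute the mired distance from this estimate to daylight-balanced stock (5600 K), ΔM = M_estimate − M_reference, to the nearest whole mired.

+199 mireds

ln t = (165 + 161.1) / 99.47 = 3.2784.
t = e^3.2784 = 26.533.
T = 100·t = 2653 K → 2650 K to the nearest 50 K.
M_estimate = 10⁶/2650 = 377.36; M_reference = 10⁶/5600 = 178.57.
ΔM = 377.36 − 178.57 = 198.79 → +199 mireds.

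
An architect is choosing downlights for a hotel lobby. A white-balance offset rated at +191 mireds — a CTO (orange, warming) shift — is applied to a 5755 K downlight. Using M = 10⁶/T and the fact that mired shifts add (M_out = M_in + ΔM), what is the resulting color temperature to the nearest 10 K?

M_in = 10⁶/5755 = 173.76 mireds.
M_out = 173.76 + (+191) = 364.76 mireds.
T_out = 10⁶/364.76 = 2741.5 K → 2740 K.

2740 K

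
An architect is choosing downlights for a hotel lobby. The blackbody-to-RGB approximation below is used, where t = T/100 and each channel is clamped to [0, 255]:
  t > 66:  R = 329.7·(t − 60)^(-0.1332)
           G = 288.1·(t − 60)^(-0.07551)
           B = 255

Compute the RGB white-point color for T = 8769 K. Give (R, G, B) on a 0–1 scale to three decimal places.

(0.831, 0.879, 1.000)

t = 8769/100 = 87.69; the t > 66 branch applies.
R = 329.7·(87.69 − 60)^(-0.1332) = 329.7·27.69^(-0.1332) = 329.7·0.64251 = 211.837.
G = 288.1·(87.69 − 60)^(-0.07551) = 288.1·27.69^(-0.07551) = 288.1·0.77820 = 224.199.
B = 255 by definition for t > 66.
Dividing each by 255: (0.8307, 0.8792, 1.0000) → (0.831, 0.879, 1.000).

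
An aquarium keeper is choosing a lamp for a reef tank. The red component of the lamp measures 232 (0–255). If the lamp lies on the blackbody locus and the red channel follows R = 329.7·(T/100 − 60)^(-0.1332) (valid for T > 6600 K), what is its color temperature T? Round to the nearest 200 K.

7400 K

(t − 60)^(-0.1332) = 232/329.7 = 0.70367.
t − 60 = 0.70367^(1/-0.1332) = 0.70367^(-7.508) = 13.992, so t = 73.992.
T = 100·t = 7399 K → 7400 K to the nearest 200 K.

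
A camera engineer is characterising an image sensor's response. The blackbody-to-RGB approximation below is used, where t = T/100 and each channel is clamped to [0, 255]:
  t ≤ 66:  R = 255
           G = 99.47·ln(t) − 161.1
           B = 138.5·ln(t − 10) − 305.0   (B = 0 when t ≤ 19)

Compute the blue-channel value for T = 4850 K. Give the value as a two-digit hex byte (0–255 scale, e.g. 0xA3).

t = 4850/100 = 48.5; the t ≤ 66 branch applies.
B = 138.5·ln(48.5 − 10) − 305.0 = 138.5·ln 38.5 − 305.0 = 138.5·3.6507 − 305.0 = 200.616.
Rounded: 201; in hex, 0xC9.

0xC9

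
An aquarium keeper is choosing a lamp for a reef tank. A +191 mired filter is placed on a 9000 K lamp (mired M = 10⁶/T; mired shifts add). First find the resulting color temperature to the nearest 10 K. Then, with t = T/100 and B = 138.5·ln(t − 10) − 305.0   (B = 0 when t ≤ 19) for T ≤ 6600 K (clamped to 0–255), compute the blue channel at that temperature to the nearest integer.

M_in = 10⁶/9000 = 111.11; M_out = 111.11 + (+191) = 302.11.
T_out = 10⁶/302.11 = 3310.0 K → 3310 K; t = 33.1.
B = 138.5·ln(33.1 − 10) − 305.0 = 138.5·ln 23.1 − 305.0 = 138.5·3.1398 − 305.0 = 129.867.
Rounded: 130.

130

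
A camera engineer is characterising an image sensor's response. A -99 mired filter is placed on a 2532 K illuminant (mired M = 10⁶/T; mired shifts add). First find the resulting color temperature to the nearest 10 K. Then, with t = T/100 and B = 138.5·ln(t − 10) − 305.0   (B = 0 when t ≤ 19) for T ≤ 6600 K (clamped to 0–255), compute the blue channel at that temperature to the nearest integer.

134

M_in = 10⁶/2532 = 394.94; M_out = 394.94 + (-99) = 295.94.
T_out = 10⁶/295.94 = 3379.0 K → 3380 K; t = 33.8.
B = 138.5·ln(33.8 − 10) − 305.0 = 138.5·ln 23.8 − 305.0 = 138.5·3.1697 − 305.0 = 134.001.
Rounded: 134.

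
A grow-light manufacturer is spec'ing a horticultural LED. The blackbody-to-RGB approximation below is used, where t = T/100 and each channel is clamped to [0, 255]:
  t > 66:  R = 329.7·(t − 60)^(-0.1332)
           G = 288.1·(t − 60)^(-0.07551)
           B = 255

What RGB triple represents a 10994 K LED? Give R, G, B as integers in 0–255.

R=196, G=214, B=255

t = 10994/100 = 109.94; the t > 66 branch applies.
R = 329.7·(109.94 − 60)^(-0.1332) = 329.7·49.94^(-0.1332) = 329.7·0.59397 = 195.833.
G = 288.1·(109.94 − 60)^(-0.07551) = 288.1·49.94^(-0.07551) = 288.1·0.74430 = 214.434.
B = 255 by definition for t > 66.
Rounded: (196, 214, 255).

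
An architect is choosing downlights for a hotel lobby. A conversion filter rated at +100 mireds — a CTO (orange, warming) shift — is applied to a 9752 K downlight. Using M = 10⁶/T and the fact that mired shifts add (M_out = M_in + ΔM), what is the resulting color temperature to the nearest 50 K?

M_in = 10⁶/9752 = 102.54 mireds.
M_out = 102.54 + (+100) = 202.54 mireds.
T_out = 10⁶/202.54 = 4937.2 K → 4950 K.

4950 K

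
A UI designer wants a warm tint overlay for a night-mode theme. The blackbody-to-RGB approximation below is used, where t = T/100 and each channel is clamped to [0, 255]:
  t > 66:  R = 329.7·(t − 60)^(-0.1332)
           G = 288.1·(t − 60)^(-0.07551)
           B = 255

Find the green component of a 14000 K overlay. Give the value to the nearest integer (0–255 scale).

t = 14000/100 = 140; the t > 66 branch applies.
G = 288.1·(140 − 60)^(-0.07551) = 288.1·80^(-0.07551) = 288.1·0.71829 = 206.938.
Rounded: 207.

207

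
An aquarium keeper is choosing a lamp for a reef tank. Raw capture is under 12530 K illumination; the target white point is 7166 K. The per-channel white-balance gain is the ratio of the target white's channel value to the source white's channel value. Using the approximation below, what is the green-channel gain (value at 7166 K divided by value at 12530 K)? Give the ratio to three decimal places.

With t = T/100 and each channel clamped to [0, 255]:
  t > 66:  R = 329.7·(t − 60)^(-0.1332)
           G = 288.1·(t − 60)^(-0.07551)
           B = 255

At 12530 K (t = 125.3):
  G = 288.1·(125.3 − 60)^(-0.07551) = 288.1·65.3^(-0.07551) = 288.1·0.72938 = 210.135.
At 7166 K (t = 71.66):
  G = 288.1·(71.66 − 60)^(-0.07551) = 288.1·11.66^(-0.07551) = 288.1·0.83072 = 239.330.
Gain = 239.330 / 210.135 = 1.1389 → 1.139.

1.139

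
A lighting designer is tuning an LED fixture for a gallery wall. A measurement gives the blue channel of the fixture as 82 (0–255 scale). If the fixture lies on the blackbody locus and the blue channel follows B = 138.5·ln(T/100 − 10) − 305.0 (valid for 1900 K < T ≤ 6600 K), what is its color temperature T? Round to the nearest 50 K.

2650 K

ln(t − 10) = (82 + 305.0) / 138.5 = 2.7942.
t − 10 = e^2.7942 = 16.350, so t = 26.350.
T = 100·t = 2635 K → 2650 K to the nearest 50 K.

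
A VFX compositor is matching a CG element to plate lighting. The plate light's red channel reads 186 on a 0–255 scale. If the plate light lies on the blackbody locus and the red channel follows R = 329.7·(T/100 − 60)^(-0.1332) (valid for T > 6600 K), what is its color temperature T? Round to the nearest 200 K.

13400 K

(t − 60)^(-0.1332) = 186/329.7 = 0.56415.
t − 60 = 0.56415^(1/-0.1332) = 0.56415^(-7.508) = 73.521, so t = 133.521.
T = 100·t = 13352 K → 13400 K to the nearest 200 K.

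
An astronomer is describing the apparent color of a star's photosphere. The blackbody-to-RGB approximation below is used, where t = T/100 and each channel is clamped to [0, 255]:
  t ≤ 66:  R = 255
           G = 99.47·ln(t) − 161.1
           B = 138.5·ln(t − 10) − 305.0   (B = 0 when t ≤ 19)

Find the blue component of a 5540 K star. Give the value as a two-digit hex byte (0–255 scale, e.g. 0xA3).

0xDF

t = 5540/100 = 55.4; the t ≤ 66 branch applies.
B = 138.5·ln(55.4 − 10) − 305.0 = 138.5·ln 45.4 − 305.0 = 138.5·3.8155 − 305.0 = 223.448.
Rounded: 223; in hex, 0xDF.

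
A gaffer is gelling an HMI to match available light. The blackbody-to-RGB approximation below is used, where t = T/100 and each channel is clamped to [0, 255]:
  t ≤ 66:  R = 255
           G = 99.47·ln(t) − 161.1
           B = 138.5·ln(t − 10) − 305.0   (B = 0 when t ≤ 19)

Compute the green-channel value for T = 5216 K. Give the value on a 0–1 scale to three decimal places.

t = 5216/100 = 52.16; the t ≤ 66 branch applies.
G = 99.47·ln 52.16 − 161.1 = 99.47·3.9543 − 161.1 = 232.236.
On a 0–1 scale: 232.236/255 = 0.9107 → 0.911.

0.911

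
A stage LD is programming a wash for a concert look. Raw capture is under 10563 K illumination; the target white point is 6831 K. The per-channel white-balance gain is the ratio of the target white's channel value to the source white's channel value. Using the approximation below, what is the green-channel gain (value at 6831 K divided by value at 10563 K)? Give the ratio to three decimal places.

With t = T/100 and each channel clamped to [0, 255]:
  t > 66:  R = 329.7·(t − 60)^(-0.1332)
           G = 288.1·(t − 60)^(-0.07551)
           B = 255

1.137

At 10563 K (t = 105.63):
  G = 288.1·(105.63 − 60)^(-0.07551) = 288.1·45.63^(-0.07551) = 288.1·0.74939 = 215.900.
At 6831 K (t = 68.31):
  G = 288.1·(68.31 − 60)^(-0.07551) = 288.1·8.31^(-0.07551) = 288.1·0.85224 = 245.530.
Gain = 245.530 / 215.900 = 1.1372 → 1.137.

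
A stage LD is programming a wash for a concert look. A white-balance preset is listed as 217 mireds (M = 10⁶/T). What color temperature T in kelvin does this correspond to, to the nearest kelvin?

4608 K

T = 10⁶ / 217 = 4608.29 K → 4608 K.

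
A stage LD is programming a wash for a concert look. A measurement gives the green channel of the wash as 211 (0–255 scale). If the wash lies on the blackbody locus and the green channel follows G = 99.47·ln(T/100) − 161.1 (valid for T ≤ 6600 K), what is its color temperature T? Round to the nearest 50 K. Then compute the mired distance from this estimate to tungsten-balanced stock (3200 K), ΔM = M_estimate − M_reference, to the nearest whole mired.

-74 mireds

ln t = (211 + 161.1) / 99.47 = 3.7408.
t = e^3.7408 = 42.133.
T = 100·t = 4213 K → 4200 K to the nearest 50 K.
M_estimate = 10⁶/4200 = 238.10; M_reference = 10⁶/3200 = 312.50.
ΔM = 238.10 − 312.50 = -74.40 → -74 mireds.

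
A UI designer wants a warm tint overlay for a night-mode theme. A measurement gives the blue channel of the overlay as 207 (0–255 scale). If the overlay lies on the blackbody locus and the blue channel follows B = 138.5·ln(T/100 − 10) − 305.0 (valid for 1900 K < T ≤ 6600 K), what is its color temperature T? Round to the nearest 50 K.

ln(t − 10) = (207 + 305.0) / 138.5 = 3.6968.
t − 10 = e^3.6968 = 40.316, so t = 50.316.
T = 100·t = 5032 K → 5050 K to the nearest 50 K.

5050 K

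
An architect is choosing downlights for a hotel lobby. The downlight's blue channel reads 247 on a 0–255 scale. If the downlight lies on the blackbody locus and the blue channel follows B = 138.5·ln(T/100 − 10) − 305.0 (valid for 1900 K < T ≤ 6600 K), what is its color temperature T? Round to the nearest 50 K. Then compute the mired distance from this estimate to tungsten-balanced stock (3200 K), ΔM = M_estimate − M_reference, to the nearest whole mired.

ln(t − 10) = (247 + 305.0) / 138.5 = 3.9856.
t − 10 = e^3.9856 = 53.815, so t = 63.815.
T = 100·t = 6382 K → 6400 K to the nearest 50 K.
M_estimate = 10⁶/6400 = 156.25; M_reference = 10⁶/3200 = 312.50.
ΔM = 156.25 − 312.50 = -156.25 → -156 mireds.

-156 mireds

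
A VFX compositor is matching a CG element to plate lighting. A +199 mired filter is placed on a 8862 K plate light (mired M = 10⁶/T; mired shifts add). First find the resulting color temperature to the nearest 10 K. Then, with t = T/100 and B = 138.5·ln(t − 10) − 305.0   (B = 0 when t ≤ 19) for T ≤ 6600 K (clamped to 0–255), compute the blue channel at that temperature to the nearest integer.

M_in = 10⁶/8862 = 112.84; M_out = 112.84 + (+199) = 311.84.
T_out = 10⁶/311.84 = 3206.8 K → 3210 K; t = 32.1.
B = 138.5·ln(32.1 − 10) − 305.0 = 138.5·ln 22.1 − 305.0 = 138.5·3.0956 − 305.0 = 123.737.
Rounded: 124.

124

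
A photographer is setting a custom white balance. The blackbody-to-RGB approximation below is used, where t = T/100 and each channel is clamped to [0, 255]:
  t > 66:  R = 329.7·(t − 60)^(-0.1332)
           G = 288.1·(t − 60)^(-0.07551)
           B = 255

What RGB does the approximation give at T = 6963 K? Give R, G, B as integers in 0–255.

R=244, G=243, B=255

t = 6963/100 = 69.63; the t > 66 branch applies.
R = 329.7·(69.63 − 60)^(-0.1332) = 329.7·9.63^(-0.1332) = 329.7·0.73957 = 243.837.
G = 288.1·(69.63 − 60)^(-0.07551) = 288.1·9.63^(-0.07551) = 288.1·0.84280 = 242.812.
B = 255 by definition for t > 66.
Rounded: (244, 243, 255).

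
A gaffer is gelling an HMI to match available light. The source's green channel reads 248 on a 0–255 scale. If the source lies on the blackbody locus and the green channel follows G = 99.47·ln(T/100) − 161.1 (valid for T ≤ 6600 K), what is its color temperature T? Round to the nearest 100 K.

6100 K

ln t = (248 + 161.1) / 99.47 = 4.1128.
t = e^4.1128 = 61.117.
T = 100·t = 6112 K → 6100 K to the nearest 100 K.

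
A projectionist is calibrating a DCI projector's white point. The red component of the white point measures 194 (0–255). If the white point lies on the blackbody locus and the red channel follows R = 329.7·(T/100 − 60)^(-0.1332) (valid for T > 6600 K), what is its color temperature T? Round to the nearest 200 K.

11400 K

(t − 60)^(-0.1332) = 194/329.7 = 0.58841.
t − 60 = 0.58841^(1/-0.1332) = 0.58841^(-7.508) = 53.593, so t = 113.593.
T = 100·t = 11359 K → 11400 K to the nearest 200 K.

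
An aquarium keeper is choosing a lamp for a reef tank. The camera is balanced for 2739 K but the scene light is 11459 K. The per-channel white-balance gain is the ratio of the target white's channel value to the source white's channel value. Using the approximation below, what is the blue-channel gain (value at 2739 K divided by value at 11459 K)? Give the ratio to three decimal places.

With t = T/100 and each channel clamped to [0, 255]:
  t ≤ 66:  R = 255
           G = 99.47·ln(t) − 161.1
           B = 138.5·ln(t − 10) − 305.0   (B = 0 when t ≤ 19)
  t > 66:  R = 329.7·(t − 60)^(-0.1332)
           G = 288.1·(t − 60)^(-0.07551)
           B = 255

At 11459 K (t = 114.59):
  B = 255 by definition for t > 66.
At 2739 K (t = 27.39):
  B = 138.5·ln(27.39 − 10) − 305.0 = 138.5·ln 17.39 − 305.0 = 138.5·2.8559 − 305.0 = 90.542.
Gain = 90.542 / 255.000 = 0.3551 → 0.355.

0.355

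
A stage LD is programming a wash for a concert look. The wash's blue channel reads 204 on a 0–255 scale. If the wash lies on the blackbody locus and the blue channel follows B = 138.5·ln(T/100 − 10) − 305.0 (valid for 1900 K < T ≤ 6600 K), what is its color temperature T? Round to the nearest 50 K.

4950 K

ln(t − 10) = (204 + 305.0) / 138.5 = 3.6751.
t − 10 = e^3.6751 = 39.452, so t = 49.452.
T = 100·t = 4945 K → 4950 K to the nearest 50 K.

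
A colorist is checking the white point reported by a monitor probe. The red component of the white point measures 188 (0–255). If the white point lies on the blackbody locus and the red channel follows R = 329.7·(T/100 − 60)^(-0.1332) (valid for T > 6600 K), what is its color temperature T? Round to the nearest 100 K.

(t − 60)^(-0.1332) = 188/329.7 = 0.57022.
t − 60 = 0.57022^(1/-0.1332) = 0.57022^(-7.508) = 67.848, so t = 127.848.
T = 100·t = 12785 K → 12800 K to the nearest 100 K.

12800 K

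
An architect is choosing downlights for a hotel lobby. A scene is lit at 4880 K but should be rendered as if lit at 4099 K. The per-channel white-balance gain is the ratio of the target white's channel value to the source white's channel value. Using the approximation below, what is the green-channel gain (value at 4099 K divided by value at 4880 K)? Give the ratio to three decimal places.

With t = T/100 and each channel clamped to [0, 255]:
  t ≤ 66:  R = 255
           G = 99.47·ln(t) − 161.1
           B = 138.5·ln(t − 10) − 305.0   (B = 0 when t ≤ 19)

At 4880 K (t = 48.8):
  G = 99.47·ln 48.8 − 161.1 = 99.47·3.8877 − 161.1 = 225.613.
At 4099 K (t = 40.99):
  G = 99.47·ln 40.99 − 161.1 = 99.47·3.7133 − 161.1 = 208.265.
Gain = 208.265 / 225.613 = 0.9231 → 0.923.

0.923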